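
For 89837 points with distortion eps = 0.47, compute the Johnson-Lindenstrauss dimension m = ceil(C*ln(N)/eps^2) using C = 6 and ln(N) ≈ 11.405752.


ln(89837) ≈ 11.405752.
eps^2 = 0.47^2 = 0.2209.
C*ln(N)/eps^2 ≈ 6*11.405752/0.2209 ≈ 309.7986.
m = ceil(309.7986) = 310.

310


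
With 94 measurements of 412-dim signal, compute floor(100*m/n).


100*m/n = 100*94/412 ≈ 22.8155.
floor = 22.

22


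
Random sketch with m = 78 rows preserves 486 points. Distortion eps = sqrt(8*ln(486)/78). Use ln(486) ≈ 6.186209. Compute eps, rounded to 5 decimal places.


ln(486) ≈ 6.186209.
8*ln(N)/m ≈ 8*6.186209/78 ≈ 0.63448297.
eps = sqrt(0.63448297) ≈ 0.7965444 ≈ 0.79654.

0.79654


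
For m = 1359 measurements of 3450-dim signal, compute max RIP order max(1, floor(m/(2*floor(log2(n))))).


floor(log2(3450)) = 11.
2*11 = 22.
m/(2*floor(log2(n))) = 1359/22 ≈ 61.7727.
floor = 61.
k = max(1, 61) = 61.

61


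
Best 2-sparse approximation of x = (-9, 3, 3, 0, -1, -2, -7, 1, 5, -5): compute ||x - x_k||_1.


Sorted |x_i| descending: [9, 7, 5, 5, 3, 3, 2, 1, 1, 0]
Keep top 2: [9, 7]
Tail entries: [5, 5, 3, 3, 2, 1, 1, 0]
L1 error = sum of tail = 20.

20


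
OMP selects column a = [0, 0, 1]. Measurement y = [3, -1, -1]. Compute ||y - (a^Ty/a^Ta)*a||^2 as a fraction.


a^T a = 1.
a^T y = -1.
coeff = -1/1 = -1.
||r||^2 = 10.

10


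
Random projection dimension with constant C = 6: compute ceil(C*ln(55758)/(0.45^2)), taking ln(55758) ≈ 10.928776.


ln(55758) ≈ 10.928776.
eps^2 = 0.45^2 = 0.2025.
C*ln(N)/eps^2 ≈ 6*10.928776/0.2025 ≈ 323.8156.
m = ceil(323.8156) = 324.

324


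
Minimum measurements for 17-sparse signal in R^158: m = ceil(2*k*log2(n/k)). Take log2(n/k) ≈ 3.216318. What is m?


log2(n/k) = log2(158/17) ≈ 3.216318.
2*k*log2(n/k) ≈ 2*17*3.216318 = 109.354812.
m = ceil(109.354812) = 110.

110


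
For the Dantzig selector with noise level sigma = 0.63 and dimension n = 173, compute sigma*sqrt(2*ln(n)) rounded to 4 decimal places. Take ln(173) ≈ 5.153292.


ln(173) ≈ 5.153292.
2*ln(n) ≈ 10.306584.
sqrt(2*ln(n)) ≈ sqrt(10.306584) ≈ 3.210387.
threshold ≈ 0.63*3.210387 = 2.02254381 ≈ 2.0225.

2.0225


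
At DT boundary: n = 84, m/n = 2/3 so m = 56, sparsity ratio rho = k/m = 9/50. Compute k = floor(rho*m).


m = 2/3*84 = 56.
rho = 9/50.
rho*m = 9/50*56 = 10.08.
k = floor(10.08) = 10.

10


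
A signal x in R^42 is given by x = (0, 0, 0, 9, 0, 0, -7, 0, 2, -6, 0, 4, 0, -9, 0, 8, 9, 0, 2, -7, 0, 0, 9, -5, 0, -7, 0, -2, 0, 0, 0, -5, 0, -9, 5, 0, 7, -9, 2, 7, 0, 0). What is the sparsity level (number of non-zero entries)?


Non-zero positions: [3, 6, 8, 9, 11, 13, 15, 16, 18, 19, 22, 23, 25, 27, 31, 33, 34, 36, 37, 38, 39].
Sparsity = 21.

21


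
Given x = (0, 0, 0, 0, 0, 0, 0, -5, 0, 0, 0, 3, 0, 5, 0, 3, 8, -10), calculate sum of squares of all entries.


Non-zero entries: [(7, -5), (11, 3), (13, 5), (15, 3), (16, 8), (17, -10)]
Squares: [25, 9, 25, 9, 64, 100]
||x||_2^2 = sum = 232.

232


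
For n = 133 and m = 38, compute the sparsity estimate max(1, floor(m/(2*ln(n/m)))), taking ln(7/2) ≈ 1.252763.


n/m = 133/38 = 7/2.
ln(n/m) ≈ 1.252763.
2*ln(n/m) ≈ 2.505526.
m/(2*ln(n/m)) ≈ 38/2.505526 ≈ 15.1665.
floor = 15.
k_max = max(1, 15) = 15.

15


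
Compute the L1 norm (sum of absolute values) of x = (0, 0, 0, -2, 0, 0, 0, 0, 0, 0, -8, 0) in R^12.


Non-zero entries: [(3, -2), (10, -8)]
Absolute values: [2, 8]
||x||_1 = sum = 10.

10


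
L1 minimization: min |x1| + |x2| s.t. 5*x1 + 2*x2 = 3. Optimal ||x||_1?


Axis intercepts:
  x1 = 3/5, x2 = 0: L1 = 3/5
  x1 = 0, x2 = 3/2: L1 = 3/2
x* = (3/5, 0)
||x*||_1 = 3/5.

3/5


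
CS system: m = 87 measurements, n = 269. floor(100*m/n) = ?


100*m/n = 100*87/269 ≈ 32.342.
floor = 32.

32


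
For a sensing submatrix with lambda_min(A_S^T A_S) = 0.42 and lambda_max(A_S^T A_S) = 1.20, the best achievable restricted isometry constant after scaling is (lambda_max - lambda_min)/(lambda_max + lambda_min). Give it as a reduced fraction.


lambda_max - lambda_min = 1.20 - 0.42 = 0.78.
lambda_max + lambda_min = 1.20 + 0.42 = 1.62.
delta = 0.78/1.62 = 78/162 = 13/27.

13/27


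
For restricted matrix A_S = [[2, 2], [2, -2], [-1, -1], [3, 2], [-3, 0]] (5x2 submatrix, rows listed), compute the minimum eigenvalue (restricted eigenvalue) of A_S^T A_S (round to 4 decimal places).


A_S^T A_S = [[27, 7], [7, 13]].
trace = 40.
det = 302.
disc = trace^2 - 4*det = 1600 - 4*302 = 392.
sqrt(392) ≈ 19.798990.
lam_min = (40 - sqrt(392))/2 ≈ (40 - 19.798990)/2 = 10.100505 ≈ 10.1005.

10.1005


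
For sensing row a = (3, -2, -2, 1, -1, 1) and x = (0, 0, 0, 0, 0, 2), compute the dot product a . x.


Non-zero terms: ['1*2']
Products: [2]
y = sum = 2.

2


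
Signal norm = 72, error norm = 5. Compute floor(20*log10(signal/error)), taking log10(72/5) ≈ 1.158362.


||x||/||e|| = 72/5.
log10(72/5) ≈ 1.158362.
20*log10(||x||/||e||) ≈ 20*1.158362 = 23.16724.
floor(23.16724) = 23.

23


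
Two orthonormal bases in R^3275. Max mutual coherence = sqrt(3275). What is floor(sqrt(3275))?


57^2 = 3249 <= 3275 < 3364 = 58^2, so 57 <= sqrt(3275) < 58.
floor(sqrt(3275)) = 57.

57


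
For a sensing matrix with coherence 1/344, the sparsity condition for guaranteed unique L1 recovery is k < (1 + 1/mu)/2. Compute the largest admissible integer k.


1/mu = 344.
1 + 1/mu = 345.
(1 + 1/mu)/2 = 172.5 is not an integer, so k_max = floor(172.5) = 172.

172


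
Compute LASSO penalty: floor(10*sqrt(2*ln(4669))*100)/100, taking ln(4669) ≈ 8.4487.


ln(4669) ≈ 8.4487.
2*ln(n) ≈ 16.8974.
sqrt(2*ln(n)) ≈ sqrt(16.8974) ≈ 4.110645.
lambda ≈ 10*4.110645 = 41.10645.
floor(lambda*100)/100 = 41.10.

41.10


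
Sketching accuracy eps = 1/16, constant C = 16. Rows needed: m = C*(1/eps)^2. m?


1/eps = 16.
(1/eps)^2 = 256.
m = 16*256 = 4096.

4096


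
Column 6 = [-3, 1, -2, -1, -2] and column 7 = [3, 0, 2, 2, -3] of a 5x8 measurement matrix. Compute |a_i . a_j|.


Inner product: -3*3 + 1*0 + -2*2 + -1*2 + -2*-3
Products: [-9, 0, -4, -2, 6]
Sum = -9.
|dot| = 9.

9


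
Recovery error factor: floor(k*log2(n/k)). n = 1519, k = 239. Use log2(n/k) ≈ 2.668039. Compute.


log2(n/k) = log2(1519/239) ≈ 2.668039.
k*log2(n/k) ≈ 239*2.668039 = 637.661321.
floor(637.661321) = 637.

637


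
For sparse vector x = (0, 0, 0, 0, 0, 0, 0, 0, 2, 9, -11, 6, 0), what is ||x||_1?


Non-zero entries: [(8, 2), (9, 9), (10, -11), (11, 6)]
Absolute values: [2, 9, 11, 6]
||x||_1 = sum = 28.

28


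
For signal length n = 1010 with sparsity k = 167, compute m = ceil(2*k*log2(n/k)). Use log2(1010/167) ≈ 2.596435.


log2(n/k) = log2(1010/167) ≈ 2.596435.
2*k*log2(n/k) ≈ 2*167*2.596435 = 867.20929.
m = ceil(867.20929) = 868.

868


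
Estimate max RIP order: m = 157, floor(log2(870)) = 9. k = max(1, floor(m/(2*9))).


floor(log2(870)) = 9.
2*9 = 18.
m/(2*floor(log2(n))) = 157/18 ≈ 8.7222.
floor = 8.
k = max(1, 8) = 8.

8


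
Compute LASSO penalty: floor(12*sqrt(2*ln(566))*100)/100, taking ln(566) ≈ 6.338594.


ln(566) ≈ 6.338594.
2*ln(n) ≈ 12.677188.
sqrt(2*ln(n)) ≈ sqrt(12.677188) ≈ 3.560504.
lambda ≈ 12*3.560504 = 42.726048.
floor(lambda*100)/100 = 42.72.

42.72


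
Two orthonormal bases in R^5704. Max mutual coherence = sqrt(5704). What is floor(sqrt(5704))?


75^2 = 5625 <= 5704 < 5776 = 76^2, so 75 <= sqrt(5704) < 76.
floor(sqrt(5704)) = 75.

75


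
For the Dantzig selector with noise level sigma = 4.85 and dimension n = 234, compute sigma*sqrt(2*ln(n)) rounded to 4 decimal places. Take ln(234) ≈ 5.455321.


ln(234) ≈ 5.455321.
2*ln(n) ≈ 10.910642.
sqrt(2*ln(n)) ≈ sqrt(10.910642) ≈ 3.303126.
threshold ≈ 4.85*3.303126 = 16.0201611 ≈ 16.0202.

16.0202


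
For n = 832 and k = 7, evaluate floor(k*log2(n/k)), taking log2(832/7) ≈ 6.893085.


log2(n/k) = log2(832/7) ≈ 6.893085.
k*log2(n/k) ≈ 7*6.893085 = 48.251595.
floor(48.251595) = 48.

48


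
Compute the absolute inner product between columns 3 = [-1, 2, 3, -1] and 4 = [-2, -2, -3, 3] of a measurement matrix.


Inner product: -1*-2 + 2*-2 + 3*-3 + -1*3
Products: [2, -4, -9, -3]
Sum = -14.
|dot| = 14.

14


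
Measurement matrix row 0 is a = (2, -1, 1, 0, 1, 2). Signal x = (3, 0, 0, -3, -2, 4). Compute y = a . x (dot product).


Non-zero terms: ['2*3', '0*-3', '1*-2', '2*4']
Products: [6, 0, -2, 8]
y = sum = 12.

12


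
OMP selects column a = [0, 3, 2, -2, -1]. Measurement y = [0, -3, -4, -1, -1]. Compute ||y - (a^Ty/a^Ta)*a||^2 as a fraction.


a^T a = 18.
a^T y = -14.
coeff = -14/18 = -7/9.
||r||^2 = 145/9.

145/9


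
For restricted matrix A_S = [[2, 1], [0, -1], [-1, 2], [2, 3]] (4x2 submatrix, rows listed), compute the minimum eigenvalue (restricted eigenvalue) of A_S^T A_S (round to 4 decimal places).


A_S^T A_S = [[9, 6], [6, 15]].
trace = 24.
det = 99.
disc = trace^2 - 4*det = 576 - 4*99 = 180.
sqrt(180) ≈ 13.416408.
lam_min = (24 - sqrt(180))/2 ≈ (24 - 13.416408)/2 = 5.291796 ≈ 5.2918.

5.2918


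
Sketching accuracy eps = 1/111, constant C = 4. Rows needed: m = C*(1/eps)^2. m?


1/eps = 111.
(1/eps)^2 = 12321.
m = 4*12321 = 49284.

49284


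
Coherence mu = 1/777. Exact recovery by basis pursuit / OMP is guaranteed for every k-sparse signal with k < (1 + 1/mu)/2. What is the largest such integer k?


1/mu = 777.
1 + 1/mu = 778.
(1 + 1/mu)/2 = 389 is an integer and the inequality is strict, so k_max = 389 - 1 = 388.

388


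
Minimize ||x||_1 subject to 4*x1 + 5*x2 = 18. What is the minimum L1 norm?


Axis intercepts:
  x1 = 9/2, x2 = 0: L1 = 9/2
  x1 = 0, x2 = 18/5: L1 = 18/5
x* = (0, 18/5)
||x*||_1 = 18/5.

18/5


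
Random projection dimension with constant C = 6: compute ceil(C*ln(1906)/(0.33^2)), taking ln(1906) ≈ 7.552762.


ln(1906) ≈ 7.552762.
eps^2 = 0.33^2 = 0.1089.
C*ln(N)/eps^2 ≈ 6*7.552762/0.1089 ≈ 416.1301.
m = ceil(416.1301) = 417.

417


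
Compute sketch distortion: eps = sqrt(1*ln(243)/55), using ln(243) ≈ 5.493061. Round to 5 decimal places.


ln(243) ≈ 5.493061.
1*ln(N)/m ≈ 1*5.493061/55 ≈ 0.09987384.
eps = sqrt(0.09987384) ≈ 0.3160282 ≈ 0.31603.

0.31603


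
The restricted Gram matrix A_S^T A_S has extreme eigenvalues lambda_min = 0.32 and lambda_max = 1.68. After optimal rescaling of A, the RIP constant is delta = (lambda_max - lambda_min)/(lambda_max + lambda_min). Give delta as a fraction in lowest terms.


lambda_max - lambda_min = 1.68 - 0.32 = 1.36.
lambda_max + lambda_min = 1.68 + 0.32 = 2.00.
delta = 1.36/2.00 = 136/200 = 17/25.

17/25


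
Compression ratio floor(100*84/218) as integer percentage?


100*m/n = 100*84/218 ≈ 38.5321.
floor = 38.

38


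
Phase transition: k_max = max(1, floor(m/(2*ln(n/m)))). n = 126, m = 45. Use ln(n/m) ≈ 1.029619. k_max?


n/m = 126/45 = 14/5.
ln(n/m) ≈ 1.029619.
2*ln(n/m) ≈ 2.059238.
m/(2*ln(n/m)) ≈ 45/2.059238 ≈ 21.8527.
floor = 21.
k_max = max(1, 21) = 21.

21


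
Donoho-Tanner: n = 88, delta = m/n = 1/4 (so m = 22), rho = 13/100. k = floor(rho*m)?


m = 1/4*88 = 22.
rho = 13/100.
rho*m = 13/100*22 = 2.86.
k = floor(2.86) = 2.

2


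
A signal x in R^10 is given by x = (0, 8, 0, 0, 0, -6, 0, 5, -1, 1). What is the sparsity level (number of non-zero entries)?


Non-zero positions: [1, 5, 7, 8, 9].
Sparsity = 5.

5


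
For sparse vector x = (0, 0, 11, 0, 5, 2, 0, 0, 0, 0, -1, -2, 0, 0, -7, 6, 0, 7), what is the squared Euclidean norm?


Non-zero entries: [(2, 11), (4, 5), (5, 2), (10, -1), (11, -2), (14, -7), (15, 6), (17, 7)]
Squares: [121, 25, 4, 1, 4, 49, 36, 49]
||x||_2^2 = sum = 289.

289


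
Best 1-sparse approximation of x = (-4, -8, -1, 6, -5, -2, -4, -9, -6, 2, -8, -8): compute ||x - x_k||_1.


Sorted |x_i| descending: [9, 8, 8, 8, 6, 6, 5, 4, 4, 2, 2, 1]
Keep top 1: [9]
Tail entries: [8, 8, 8, 6, 6, 5, 4, 4, 2, 2, 1]
L1 error = sum of tail = 54.

54


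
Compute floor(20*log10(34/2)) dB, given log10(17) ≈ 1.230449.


||x||/||e|| = 34/2 = 17.
log10(17) ≈ 1.230449.
20*log10(||x||/||e||) ≈ 20*1.230449 = 24.60898.
floor(24.60898) = 24.

24


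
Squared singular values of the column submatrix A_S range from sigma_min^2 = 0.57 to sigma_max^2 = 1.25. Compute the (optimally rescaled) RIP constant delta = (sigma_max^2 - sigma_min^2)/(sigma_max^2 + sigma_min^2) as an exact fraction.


lambda_max - lambda_min = 1.25 - 0.57 = 0.68.
lambda_max + lambda_min = 1.25 + 0.57 = 1.82.
delta = 0.68/1.82 = 68/182 = 34/91.

34/91


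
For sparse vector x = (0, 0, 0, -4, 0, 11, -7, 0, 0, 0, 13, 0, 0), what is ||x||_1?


Non-zero entries: [(3, -4), (5, 11), (6, -7), (10, 13)]
Absolute values: [4, 11, 7, 13]
||x||_1 = sum = 35.

35


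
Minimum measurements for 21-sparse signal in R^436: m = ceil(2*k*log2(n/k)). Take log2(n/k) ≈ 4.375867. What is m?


log2(n/k) = log2(436/21) ≈ 4.375867.
2*k*log2(n/k) ≈ 2*21*4.375867 = 183.786414.
m = ceil(183.786414) = 184.

184


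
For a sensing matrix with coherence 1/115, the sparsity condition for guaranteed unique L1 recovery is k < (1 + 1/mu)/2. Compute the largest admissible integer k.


1/mu = 115.
1 + 1/mu = 116.
(1 + 1/mu)/2 = 58 is an integer and the inequality is strict, so k_max = 58 - 1 = 57.

57


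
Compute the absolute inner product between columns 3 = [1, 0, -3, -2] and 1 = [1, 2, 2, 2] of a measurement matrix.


Inner product: 1*1 + 0*2 + -3*2 + -2*2
Products: [1, 0, -6, -4]
Sum = -9.
|dot| = 9.

9


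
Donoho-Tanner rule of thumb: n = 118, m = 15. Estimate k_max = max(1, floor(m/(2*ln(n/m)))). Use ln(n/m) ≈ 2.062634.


n/m = 118/15.
ln(n/m) ≈ 2.062634.
2*ln(n/m) ≈ 4.125268.
m/(2*ln(n/m)) ≈ 15/4.125268 ≈ 3.6361.
floor = 3.
k_max = max(1, 3) = 3.

3


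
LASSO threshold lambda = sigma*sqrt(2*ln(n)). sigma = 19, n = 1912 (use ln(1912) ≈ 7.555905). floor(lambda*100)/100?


ln(1912) ≈ 7.555905.
2*ln(n) ≈ 15.11181.
sqrt(2*ln(n)) ≈ sqrt(15.11181) ≈ 3.887391.
lambda ≈ 19*3.887391 = 73.860429.
floor(lambda*100)/100 = 73.86.

73.86


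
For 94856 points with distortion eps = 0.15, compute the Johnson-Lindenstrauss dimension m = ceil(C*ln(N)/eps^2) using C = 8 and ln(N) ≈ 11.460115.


ln(94856) ≈ 11.460115.
eps^2 = 0.15^2 = 0.0225.
C*ln(N)/eps^2 ≈ 8*11.460115/0.0225 ≈ 4074.7076.
m = ceil(4074.7076) = 4075.

4075


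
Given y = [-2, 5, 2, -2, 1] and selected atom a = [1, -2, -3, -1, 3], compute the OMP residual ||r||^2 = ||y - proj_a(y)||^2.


a^T a = 24.
a^T y = -13.
coeff = -13/24 = -13/24.
||r||^2 = 743/24.

743/24


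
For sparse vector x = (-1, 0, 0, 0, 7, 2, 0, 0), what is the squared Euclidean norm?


Non-zero entries: [(0, -1), (4, 7), (5, 2)]
Squares: [1, 49, 4]
||x||_2^2 = sum = 54.

54


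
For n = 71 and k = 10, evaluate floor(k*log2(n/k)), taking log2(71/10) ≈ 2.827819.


log2(n/k) = log2(71/10) ≈ 2.827819.
k*log2(n/k) ≈ 10*2.827819 = 28.27819.
floor(28.27819) = 28.

28


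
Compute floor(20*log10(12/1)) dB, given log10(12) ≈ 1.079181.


||x||/||e|| = 12/1 = 12.
log10(12) ≈ 1.079181.
20*log10(||x||/||e||) ≈ 20*1.079181 = 21.58362.
floor(21.58362) = 21.

21


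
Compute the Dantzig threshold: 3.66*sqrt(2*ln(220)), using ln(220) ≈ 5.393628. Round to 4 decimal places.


ln(220) ≈ 5.393628.
2*ln(n) ≈ 10.787256.
sqrt(2*ln(n)) ≈ sqrt(10.787256) ≈ 3.284396.
threshold ≈ 3.66*3.284396 = 12.02088936 ≈ 12.0209.

12.0209


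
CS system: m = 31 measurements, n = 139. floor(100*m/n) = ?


100*m/n = 100*31/139 ≈ 22.3022.
floor = 22.

22


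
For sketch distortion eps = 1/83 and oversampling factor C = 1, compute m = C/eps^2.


1/eps = 83.
(1/eps)^2 = 6889.
m = 1*6889 = 6889.

6889


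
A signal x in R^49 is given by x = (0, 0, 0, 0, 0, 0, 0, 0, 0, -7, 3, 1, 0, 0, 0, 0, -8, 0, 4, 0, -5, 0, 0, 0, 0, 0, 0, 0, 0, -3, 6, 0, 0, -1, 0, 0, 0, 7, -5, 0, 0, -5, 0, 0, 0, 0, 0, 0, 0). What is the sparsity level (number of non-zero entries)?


Non-zero positions: [9, 10, 11, 16, 18, 20, 29, 30, 33, 37, 38, 41].
Sparsity = 12.

12


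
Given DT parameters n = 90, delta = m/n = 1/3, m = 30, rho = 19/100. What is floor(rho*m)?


m = 1/3*90 = 30.
rho = 19/100.
rho*m = 19/100*30 = 5.7.
k = floor(5.7) = 5.

5


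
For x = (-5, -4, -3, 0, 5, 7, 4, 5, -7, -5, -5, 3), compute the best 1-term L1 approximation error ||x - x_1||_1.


Sorted |x_i| descending: [7, 7, 5, 5, 5, 5, 5, 4, 4, 3, 3, 0]
Keep top 1: [7]
Tail entries: [7, 5, 5, 5, 5, 5, 4, 4, 3, 3, 0]
L1 error = sum of tail = 46.

46


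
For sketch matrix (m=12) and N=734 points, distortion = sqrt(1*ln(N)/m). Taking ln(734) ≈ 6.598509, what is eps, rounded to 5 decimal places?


ln(734) ≈ 6.598509.
1*ln(N)/m ≈ 1*6.598509/12 ≈ 0.54987575.
eps = sqrt(0.54987575) ≈ 0.7415361 ≈ 0.74154.

0.74154


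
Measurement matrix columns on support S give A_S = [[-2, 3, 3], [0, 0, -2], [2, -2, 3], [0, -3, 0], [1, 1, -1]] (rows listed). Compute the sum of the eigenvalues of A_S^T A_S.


Sum of eigenvalues of A_S^T A_S = trace(A_S^T A_S) = sum of squared column norms of A_S.
A_S^T A_S diagonal: [9, 23, 23].
trace = 9 + 23 + 23 = 55.

55


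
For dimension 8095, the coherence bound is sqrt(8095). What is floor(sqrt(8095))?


89^2 = 7921 <= 8095 < 8100 = 90^2, so 89 <= sqrt(8095) < 90.
floor(sqrt(8095)) = 89.

89


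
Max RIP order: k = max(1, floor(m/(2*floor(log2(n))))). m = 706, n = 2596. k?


floor(log2(2596)) = 11.
2*11 = 22.
m/(2*floor(log2(n))) = 706/22 ≈ 32.0909.
floor = 32.
k = max(1, 32) = 32.

32


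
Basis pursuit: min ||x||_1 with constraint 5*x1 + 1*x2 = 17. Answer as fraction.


Axis intercepts:
  x1 = 17/5, x2 = 0: L1 = 17/5
  x1 = 0, x2 = 17: L1 = 17
x* = (17/5, 0)
||x*||_1 = 17/5.

17/5


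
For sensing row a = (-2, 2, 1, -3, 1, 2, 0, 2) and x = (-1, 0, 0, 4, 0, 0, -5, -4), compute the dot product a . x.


Non-zero terms: ['-2*-1', '-3*4', '0*-5', '2*-4']
Products: [2, -12, 0, -8]
y = sum = -18.

-18


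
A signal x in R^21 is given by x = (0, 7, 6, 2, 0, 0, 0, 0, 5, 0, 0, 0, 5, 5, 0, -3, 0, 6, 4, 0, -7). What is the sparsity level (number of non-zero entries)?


Non-zero positions: [1, 2, 3, 8, 12, 13, 15, 17, 18, 20].
Sparsity = 10.

10


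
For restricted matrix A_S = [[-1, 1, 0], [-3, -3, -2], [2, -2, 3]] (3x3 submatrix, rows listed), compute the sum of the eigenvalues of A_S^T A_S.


Sum of eigenvalues of A_S^T A_S = trace(A_S^T A_S) = sum of squared column norms of A_S.
A_S^T A_S diagonal: [14, 14, 13].
trace = 14 + 14 + 13 = 41.

41


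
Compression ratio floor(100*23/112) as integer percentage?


100*m/n = 100*23/112 ≈ 20.5357.
floor = 20.

20


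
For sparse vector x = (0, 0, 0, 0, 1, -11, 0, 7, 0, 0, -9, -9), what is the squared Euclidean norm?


Non-zero entries: [(4, 1), (5, -11), (7, 7), (10, -9), (11, -9)]
Squares: [1, 121, 49, 81, 81]
||x||_2^2 = sum = 333.

333


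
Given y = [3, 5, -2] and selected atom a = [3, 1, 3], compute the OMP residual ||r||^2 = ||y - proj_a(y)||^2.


a^T a = 19.
a^T y = 8.
coeff = 8/19 = 8/19.
||r||^2 = 658/19.

658/19


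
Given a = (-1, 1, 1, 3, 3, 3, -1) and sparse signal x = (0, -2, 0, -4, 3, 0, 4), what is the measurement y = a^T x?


Non-zero terms: ['1*-2', '3*-4', '3*3', '-1*4']
Products: [-2, -12, 9, -4]
y = sum = -9.

-9


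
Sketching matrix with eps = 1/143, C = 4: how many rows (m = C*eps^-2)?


1/eps = 143.
(1/eps)^2 = 20449.
m = 4*20449 = 81796.

81796


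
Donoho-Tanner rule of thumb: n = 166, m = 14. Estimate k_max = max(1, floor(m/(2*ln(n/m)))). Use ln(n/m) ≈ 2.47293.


n/m = 166/14 = 83/7.
ln(n/m) ≈ 2.47293.
2*ln(n/m) ≈ 4.94586.
m/(2*ln(n/m)) ≈ 14/4.94586 ≈ 2.8307.
floor = 2.
k_max = max(1, 2) = 2.

2


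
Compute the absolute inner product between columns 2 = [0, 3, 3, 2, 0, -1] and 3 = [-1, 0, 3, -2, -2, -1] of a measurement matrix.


Inner product: 0*-1 + 3*0 + 3*3 + 2*-2 + 0*-2 + -1*-1
Products: [0, 0, 9, -4, 0, 1]
Sum = 6.
|dot| = 6.

6


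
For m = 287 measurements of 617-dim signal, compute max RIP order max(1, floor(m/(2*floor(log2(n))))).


floor(log2(617)) = 9.
2*9 = 18.
m/(2*floor(log2(n))) = 287/18 ≈ 15.9444.
floor = 15.
k = max(1, 15) = 15.

15


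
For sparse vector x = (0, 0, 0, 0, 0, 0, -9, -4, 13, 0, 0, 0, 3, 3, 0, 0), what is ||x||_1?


Non-zero entries: [(6, -9), (7, -4), (8, 13), (12, 3), (13, 3)]
Absolute values: [9, 4, 13, 3, 3]
||x||_1 = sum = 32.

32


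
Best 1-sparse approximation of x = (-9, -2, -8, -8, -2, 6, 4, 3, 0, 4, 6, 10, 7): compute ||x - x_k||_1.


Sorted |x_i| descending: [10, 9, 8, 8, 7, 6, 6, 4, 4, 3, 2, 2, 0]
Keep top 1: [10]
Tail entries: [9, 8, 8, 7, 6, 6, 4, 4, 3, 2, 2, 0]
L1 error = sum of tail = 59.

59


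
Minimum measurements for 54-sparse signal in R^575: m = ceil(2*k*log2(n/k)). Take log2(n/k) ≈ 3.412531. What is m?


log2(n/k) = log2(575/54) ≈ 3.412531.
2*k*log2(n/k) ≈ 2*54*3.412531 = 368.553348.
m = ceil(368.553348) = 369.

369


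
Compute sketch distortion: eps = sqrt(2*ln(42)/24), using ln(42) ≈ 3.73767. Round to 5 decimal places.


ln(42) ≈ 3.73767.
2*ln(N)/m ≈ 2*3.73767/24 ≈ 0.3114725.
eps = sqrt(0.3114725) ≈ 0.5580972 ≈ 0.55810.

0.55810


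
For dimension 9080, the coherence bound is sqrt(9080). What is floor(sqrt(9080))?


95^2 = 9025 <= 9080 < 9216 = 96^2, so 95 <= sqrt(9080) < 96.
floor(sqrt(9080)) = 95.

95


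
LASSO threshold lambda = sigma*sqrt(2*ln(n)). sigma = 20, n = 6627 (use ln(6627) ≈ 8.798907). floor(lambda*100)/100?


ln(6627) ≈ 8.798907.
2*ln(n) ≈ 17.597814.
sqrt(2*ln(n)) ≈ sqrt(17.597814) ≈ 4.194975.
lambda ≈ 20*4.194975 = 83.8995.
floor(lambda*100)/100 = 83.89.

83.89


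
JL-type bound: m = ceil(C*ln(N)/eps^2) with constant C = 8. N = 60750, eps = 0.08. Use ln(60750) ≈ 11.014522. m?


ln(60750) ≈ 11.014522.
eps^2 = 0.08^2 = 0.0064.
C*ln(N)/eps^2 ≈ 8*11.014522/0.0064 ≈ 13768.1525.
m = ceil(13768.1525) = 13769.

13769


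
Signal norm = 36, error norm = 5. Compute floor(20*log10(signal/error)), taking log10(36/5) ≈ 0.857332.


||x||/||e|| = 36/5.
log10(36/5) ≈ 0.857332.
20*log10(||x||/||e||) ≈ 20*0.857332 = 17.14664.
floor(17.14664) = 17.

17


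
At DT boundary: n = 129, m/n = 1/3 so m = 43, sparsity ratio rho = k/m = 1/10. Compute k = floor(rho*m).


m = 1/3*129 = 43.
rho = 1/10.
rho*m = 1/10*43 = 4.3.
k = floor(4.3) = 4.

4


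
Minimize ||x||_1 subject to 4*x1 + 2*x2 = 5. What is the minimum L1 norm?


Axis intercepts:
  x1 = 5/4, x2 = 0: L1 = 5/4
  x1 = 0, x2 = 5/2: L1 = 5/2
x* = (5/4, 0)
||x*||_1 = 5/4.

5/4


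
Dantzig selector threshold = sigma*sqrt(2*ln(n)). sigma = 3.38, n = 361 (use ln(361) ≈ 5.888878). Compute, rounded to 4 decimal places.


ln(361) ≈ 5.888878.
2*ln(n) ≈ 11.777756.
sqrt(2*ln(n)) ≈ sqrt(11.777756) ≈ 3.431874.
threshold ≈ 3.38*3.431874 = 11.59973412 ≈ 11.5997.

11.5997


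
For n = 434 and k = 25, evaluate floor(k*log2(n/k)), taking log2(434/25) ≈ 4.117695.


log2(n/k) = log2(434/25) ≈ 4.117695.
k*log2(n/k) ≈ 25*4.117695 = 102.942375.
floor(102.942375) = 102.

102


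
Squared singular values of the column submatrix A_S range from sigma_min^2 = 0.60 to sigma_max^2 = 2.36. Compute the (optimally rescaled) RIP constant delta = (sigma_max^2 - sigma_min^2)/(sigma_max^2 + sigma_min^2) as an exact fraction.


lambda_max - lambda_min = 2.36 - 0.60 = 1.76.
lambda_max + lambda_min = 2.36 + 0.60 = 2.96.
delta = 1.76/2.96 = 176/296 = 22/37.

22/37


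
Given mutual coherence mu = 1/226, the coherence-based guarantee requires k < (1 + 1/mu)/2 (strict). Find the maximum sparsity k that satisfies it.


1/mu = 226.
1 + 1/mu = 227.
(1 + 1/mu)/2 = 113.5 is not an integer, so k_max = floor(113.5) = 113.

113


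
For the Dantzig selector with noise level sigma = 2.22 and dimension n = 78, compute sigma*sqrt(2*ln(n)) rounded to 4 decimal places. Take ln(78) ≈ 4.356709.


ln(78) ≈ 4.356709.
2*ln(n) ≈ 8.713418.
sqrt(2*ln(n)) ≈ sqrt(8.713418) ≈ 2.95185.
threshold ≈ 2.22*2.95185 = 6.553107 ≈ 6.5531.

6.5531


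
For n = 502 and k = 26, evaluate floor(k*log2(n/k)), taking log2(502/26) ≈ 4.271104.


log2(n/k) = log2(502/26) ≈ 4.271104.
k*log2(n/k) ≈ 26*4.271104 = 111.048704.
floor(111.048704) = 111.

111


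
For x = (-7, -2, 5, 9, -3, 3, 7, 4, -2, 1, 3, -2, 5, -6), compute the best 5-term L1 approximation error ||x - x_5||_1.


Sorted |x_i| descending: [9, 7, 7, 6, 5, 5, 4, 3, 3, 3, 2, 2, 2, 1]
Keep top 5: [9, 7, 7, 6, 5]
Tail entries: [5, 4, 3, 3, 3, 2, 2, 2, 1]
L1 error = sum of tail = 25.

25


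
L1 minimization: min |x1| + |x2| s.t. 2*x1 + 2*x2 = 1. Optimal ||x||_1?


Axis intercepts:
  x1 = 1/2, x2 = 0: L1 = 1/2
  x1 = 0, x2 = 1/2: L1 = 1/2
x* = (1/2, 0)
||x*||_1 = 1/2.

1/2


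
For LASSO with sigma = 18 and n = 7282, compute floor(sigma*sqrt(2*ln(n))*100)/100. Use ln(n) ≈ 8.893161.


ln(7282) ≈ 8.893161.
2*ln(n) ≈ 17.786322.
sqrt(2*ln(n)) ≈ sqrt(17.786322) ≈ 4.217383.
lambda ≈ 18*4.217383 = 75.912894.
floor(lambda*100)/100 = 75.91.

75.91


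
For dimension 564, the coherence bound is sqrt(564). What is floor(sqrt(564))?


23^2 = 529 <= 564 < 576 = 24^2, so 23 <= sqrt(564) < 24.
floor(sqrt(564)) = 23.

23


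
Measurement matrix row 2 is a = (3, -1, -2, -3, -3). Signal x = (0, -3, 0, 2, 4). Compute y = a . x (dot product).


Non-zero terms: ['-1*-3', '-3*2', '-3*4']
Products: [3, -6, -12]
y = sum = -15.

-15


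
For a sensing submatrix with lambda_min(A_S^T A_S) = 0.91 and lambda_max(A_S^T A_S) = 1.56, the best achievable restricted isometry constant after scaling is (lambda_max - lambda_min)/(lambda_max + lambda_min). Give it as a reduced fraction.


lambda_max - lambda_min = 1.56 - 0.91 = 0.65.
lambda_max + lambda_min = 1.56 + 0.91 = 2.47.
delta = 0.65/2.47 = 65/247 = 5/19.

5/19


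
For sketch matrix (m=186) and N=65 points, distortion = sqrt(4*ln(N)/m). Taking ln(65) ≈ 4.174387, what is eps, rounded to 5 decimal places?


ln(65) ≈ 4.174387.
4*ln(N)/m ≈ 4*4.174387/186 ≈ 0.08977176.
eps = sqrt(0.08977176) ≈ 0.2996194 ≈ 0.29962.

0.29962


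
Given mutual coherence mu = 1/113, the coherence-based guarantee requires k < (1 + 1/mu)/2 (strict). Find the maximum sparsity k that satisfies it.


1/mu = 113.
1 + 1/mu = 114.
(1 + 1/mu)/2 = 57 is an integer and the inequality is strict, so k_max = 57 - 1 = 56.

56


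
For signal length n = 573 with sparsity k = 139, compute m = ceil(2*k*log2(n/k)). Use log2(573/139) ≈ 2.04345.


log2(n/k) = log2(573/139) ≈ 2.04345.
2*k*log2(n/k) ≈ 2*139*2.04345 = 568.0791.
m = ceil(568.0791) = 569.

569


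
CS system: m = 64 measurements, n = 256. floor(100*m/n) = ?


100*m/n = 100*64/256 ≈ 25.0.
floor = 25.

25


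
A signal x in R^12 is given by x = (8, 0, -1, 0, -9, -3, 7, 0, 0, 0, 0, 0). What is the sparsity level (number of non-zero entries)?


Non-zero positions: [0, 2, 4, 5, 6].
Sparsity = 5.

5


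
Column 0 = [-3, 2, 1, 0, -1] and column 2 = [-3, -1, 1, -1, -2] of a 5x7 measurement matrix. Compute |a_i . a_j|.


Inner product: -3*-3 + 2*-1 + 1*1 + 0*-1 + -1*-2
Products: [9, -2, 1, 0, 2]
Sum = 10.
|dot| = 10.

10


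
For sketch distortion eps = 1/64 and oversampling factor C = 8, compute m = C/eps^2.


1/eps = 64.
(1/eps)^2 = 4096.
m = 8*4096 = 32768.

32768


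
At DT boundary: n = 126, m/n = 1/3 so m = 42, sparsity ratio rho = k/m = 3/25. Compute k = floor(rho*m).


m = 1/3*126 = 42.
rho = 3/25.
rho*m = 3/25*42 = 5.04.
k = floor(5.04) = 5.

5


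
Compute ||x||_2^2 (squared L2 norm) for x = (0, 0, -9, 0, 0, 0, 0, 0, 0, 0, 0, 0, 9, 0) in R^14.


Non-zero entries: [(2, -9), (12, 9)]
Squares: [81, 81]
||x||_2^2 = sum = 162.

162


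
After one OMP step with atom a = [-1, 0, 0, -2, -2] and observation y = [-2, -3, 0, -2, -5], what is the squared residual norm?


a^T a = 9.
a^T y = 16.
coeff = 16/9 = 16/9.
||r||^2 = 122/9.

122/9


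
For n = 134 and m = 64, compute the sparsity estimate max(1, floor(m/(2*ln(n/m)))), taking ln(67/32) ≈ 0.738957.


n/m = 134/64 = 67/32.
ln(n/m) ≈ 0.738957.
2*ln(n/m) ≈ 1.477914.
m/(2*ln(n/m)) ≈ 64/1.477914 ≈ 43.3043.
floor = 43.
k_max = max(1, 43) = 43.

43


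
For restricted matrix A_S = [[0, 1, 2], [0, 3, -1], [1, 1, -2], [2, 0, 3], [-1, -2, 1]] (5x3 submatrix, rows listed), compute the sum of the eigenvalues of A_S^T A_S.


Sum of eigenvalues of A_S^T A_S = trace(A_S^T A_S) = sum of squared column norms of A_S.
A_S^T A_S diagonal: [6, 15, 19].
trace = 6 + 15 + 19 = 40.

40


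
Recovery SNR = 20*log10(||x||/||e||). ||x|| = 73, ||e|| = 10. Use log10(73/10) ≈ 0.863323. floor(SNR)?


||x||/||e|| = 73/10.
log10(73/10) ≈ 0.863323.
20*log10(||x||/||e||) ≈ 20*0.863323 = 17.26646.
floor(17.26646) = 17.

17


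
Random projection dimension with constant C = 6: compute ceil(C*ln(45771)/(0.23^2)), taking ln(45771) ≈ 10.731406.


ln(45771) ≈ 10.731406.
eps^2 = 0.23^2 = 0.0529.
C*ln(N)/eps^2 ≈ 6*10.731406/0.0529 ≈ 1217.1727.
m = ceil(1217.1727) = 1218.

1218


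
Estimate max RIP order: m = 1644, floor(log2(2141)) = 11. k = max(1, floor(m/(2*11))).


floor(log2(2141)) = 11.
2*11 = 22.
m/(2*floor(log2(n))) = 1644/22 ≈ 74.7273.
floor = 74.
k = max(1, 74) = 74.

74


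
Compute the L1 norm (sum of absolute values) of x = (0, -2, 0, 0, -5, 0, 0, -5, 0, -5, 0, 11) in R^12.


Non-zero entries: [(1, -2), (4, -5), (7, -5), (9, -5), (11, 11)]
Absolute values: [2, 5, 5, 5, 11]
||x||_1 = sum = 28.

28


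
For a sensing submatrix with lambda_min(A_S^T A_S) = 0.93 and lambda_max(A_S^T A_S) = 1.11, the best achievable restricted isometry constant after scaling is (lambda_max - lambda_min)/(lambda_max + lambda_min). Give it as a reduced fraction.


lambda_max - lambda_min = 1.11 - 0.93 = 0.18.
lambda_max + lambda_min = 1.11 + 0.93 = 2.04.
delta = 0.18/2.04 = 18/204 = 3/34.

3/34


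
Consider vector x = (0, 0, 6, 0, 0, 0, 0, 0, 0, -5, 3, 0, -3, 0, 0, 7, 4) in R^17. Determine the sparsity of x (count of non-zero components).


Non-zero positions: [2, 9, 10, 12, 15, 16].
Sparsity = 6.

6


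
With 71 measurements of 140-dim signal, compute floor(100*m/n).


100*m/n = 100*71/140 ≈ 50.7143.
floor = 50.

50


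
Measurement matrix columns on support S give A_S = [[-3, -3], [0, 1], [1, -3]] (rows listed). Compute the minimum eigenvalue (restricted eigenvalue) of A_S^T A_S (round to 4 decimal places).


A_S^T A_S = [[10, 6], [6, 19]].
trace = 29.
det = 154.
disc = trace^2 - 4*det = 841 - 4*154 = 225.
sqrt(225) = 15.
lam_min = (29 - 15)/2 = 7 = 7.0000.

7.0000


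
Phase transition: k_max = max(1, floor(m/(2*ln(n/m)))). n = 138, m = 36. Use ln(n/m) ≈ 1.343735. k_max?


n/m = 138/36 = 23/6.
ln(n/m) ≈ 1.343735.
2*ln(n/m) ≈ 2.68747.
m/(2*ln(n/m)) ≈ 36/2.68747 ≈ 13.3955.
floor = 13.
k_max = max(1, 13) = 13.

13


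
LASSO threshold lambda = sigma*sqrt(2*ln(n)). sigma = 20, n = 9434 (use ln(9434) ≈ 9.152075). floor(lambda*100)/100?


ln(9434) ≈ 9.152075.
2*ln(n) ≈ 18.30415.
sqrt(2*ln(n)) ≈ sqrt(18.30415) ≈ 4.278335.
lambda ≈ 20*4.278335 = 85.5667.
floor(lambda*100)/100 = 85.56.

85.56


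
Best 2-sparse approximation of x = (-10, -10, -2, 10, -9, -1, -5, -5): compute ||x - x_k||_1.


Sorted |x_i| descending: [10, 10, 10, 9, 5, 5, 2, 1]
Keep top 2: [10, 10]
Tail entries: [10, 9, 5, 5, 2, 1]
L1 error = sum of tail = 32.

32


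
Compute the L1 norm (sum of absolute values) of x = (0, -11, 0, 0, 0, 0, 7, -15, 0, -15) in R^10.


Non-zero entries: [(1, -11), (6, 7), (7, -15), (9, -15)]
Absolute values: [11, 7, 15, 15]
||x||_1 = sum = 48.

48


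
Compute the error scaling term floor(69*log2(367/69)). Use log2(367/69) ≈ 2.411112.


log2(n/k) = log2(367/69) ≈ 2.411112.
k*log2(n/k) ≈ 69*2.411112 = 166.366728.
floor(166.366728) = 166.

166


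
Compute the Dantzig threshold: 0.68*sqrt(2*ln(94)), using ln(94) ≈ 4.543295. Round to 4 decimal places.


ln(94) ≈ 4.543295.
2*ln(n) ≈ 9.08659.
sqrt(2*ln(n)) ≈ sqrt(9.08659) ≈ 3.014397.
threshold ≈ 0.68*3.014397 = 2.04978996 ≈ 2.0498.

2.0498


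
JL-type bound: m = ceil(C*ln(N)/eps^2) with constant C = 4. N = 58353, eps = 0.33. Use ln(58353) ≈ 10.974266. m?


ln(58353) ≈ 10.974266.
eps^2 = 0.33^2 = 0.1089.
C*ln(N)/eps^2 ≈ 4*10.974266/0.1089 ≈ 403.0952.
m = ceil(403.0952) = 404.

404


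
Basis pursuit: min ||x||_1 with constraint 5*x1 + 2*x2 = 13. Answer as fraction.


Axis intercepts:
  x1 = 13/5, x2 = 0: L1 = 13/5
  x1 = 0, x2 = 13/2: L1 = 13/2
x* = (13/5, 0)
||x*||_1 = 13/5.

13/5


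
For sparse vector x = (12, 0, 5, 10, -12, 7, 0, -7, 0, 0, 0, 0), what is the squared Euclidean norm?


Non-zero entries: [(0, 12), (2, 5), (3, 10), (4, -12), (5, 7), (7, -7)]
Squares: [144, 25, 100, 144, 49, 49]
||x||_2^2 = sum = 511.

511


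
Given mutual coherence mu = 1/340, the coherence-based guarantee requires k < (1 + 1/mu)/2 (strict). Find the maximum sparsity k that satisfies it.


1/mu = 340.
1 + 1/mu = 341.
(1 + 1/mu)/2 = 170.5 is not an integer, so k_max = floor(170.5) = 170.

170


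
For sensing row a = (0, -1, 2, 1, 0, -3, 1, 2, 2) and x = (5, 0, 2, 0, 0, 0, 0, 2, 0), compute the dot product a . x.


Non-zero terms: ['0*5', '2*2', '2*2']
Products: [0, 4, 4]
y = sum = 8.

8


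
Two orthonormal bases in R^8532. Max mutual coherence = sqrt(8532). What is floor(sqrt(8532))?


92^2 = 8464 <= 8532 < 8649 = 93^2, so 92 <= sqrt(8532) < 93.
floor(sqrt(8532)) = 92.

92


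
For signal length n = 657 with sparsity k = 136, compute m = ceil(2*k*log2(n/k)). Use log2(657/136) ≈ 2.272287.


log2(n/k) = log2(657/136) ≈ 2.272287.
2*k*log2(n/k) ≈ 2*136*2.272287 = 618.062064.
m = ceil(618.062064) = 619.

619


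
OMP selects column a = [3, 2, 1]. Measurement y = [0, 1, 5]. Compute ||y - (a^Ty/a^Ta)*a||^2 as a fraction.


a^T a = 14.
a^T y = 7.
coeff = 7/14 = 1/2.
||r||^2 = 45/2.

45/2


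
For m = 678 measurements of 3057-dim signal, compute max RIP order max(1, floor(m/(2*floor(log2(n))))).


floor(log2(3057)) = 11.
2*11 = 22.
m/(2*floor(log2(n))) = 678/22 ≈ 30.8182.
floor = 30.
k = max(1, 30) = 30.

30


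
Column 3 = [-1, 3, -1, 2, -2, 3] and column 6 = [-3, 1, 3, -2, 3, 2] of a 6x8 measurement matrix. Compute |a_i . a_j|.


Inner product: -1*-3 + 3*1 + -1*3 + 2*-2 + -2*3 + 3*2
Products: [3, 3, -3, -4, -6, 6]
Sum = -1.
|dot| = 1.

1


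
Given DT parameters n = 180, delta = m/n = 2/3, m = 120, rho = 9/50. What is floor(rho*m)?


m = 2/3*180 = 120.
rho = 9/50.
rho*m = 9/50*120 = 21.6.
k = floor(21.6) = 21.

21


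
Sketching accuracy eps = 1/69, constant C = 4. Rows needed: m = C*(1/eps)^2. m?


1/eps = 69.
(1/eps)^2 = 4761.
m = 4*4761 = 19044.

19044


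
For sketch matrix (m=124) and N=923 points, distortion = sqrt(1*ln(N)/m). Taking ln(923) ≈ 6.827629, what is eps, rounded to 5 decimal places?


ln(923) ≈ 6.827629.
1*ln(N)/m ≈ 1*6.827629/124 ≈ 0.05506152.
eps = sqrt(0.05506152) ≈ 0.2346519 ≈ 0.23465.

0.23465


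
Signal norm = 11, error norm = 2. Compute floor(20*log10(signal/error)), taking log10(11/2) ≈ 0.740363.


||x||/||e|| = 11/2.
log10(11/2) ≈ 0.740363.
20*log10(||x||/||e||) ≈ 20*0.740363 = 14.80726.
floor(14.80726) = 14.

14


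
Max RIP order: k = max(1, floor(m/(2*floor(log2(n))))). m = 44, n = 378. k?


floor(log2(378)) = 8.
2*8 = 16.
m/(2*floor(log2(n))) = 44/16 ≈ 2.75.
floor = 2.
k = max(1, 2) = 2.

2


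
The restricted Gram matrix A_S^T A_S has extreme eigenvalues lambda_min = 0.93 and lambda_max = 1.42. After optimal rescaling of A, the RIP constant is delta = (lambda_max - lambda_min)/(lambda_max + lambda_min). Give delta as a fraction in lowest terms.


lambda_max - lambda_min = 1.42 - 0.93 = 0.49.
lambda_max + lambda_min = 1.42 + 0.93 = 2.35.
delta = 0.49/2.35 = 49/235.

49/235


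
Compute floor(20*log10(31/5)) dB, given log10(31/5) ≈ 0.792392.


||x||/||e|| = 31/5.
log10(31/5) ≈ 0.792392.
20*log10(||x||/||e||) ≈ 20*0.792392 = 15.84784.
floor(15.84784) = 15.

15


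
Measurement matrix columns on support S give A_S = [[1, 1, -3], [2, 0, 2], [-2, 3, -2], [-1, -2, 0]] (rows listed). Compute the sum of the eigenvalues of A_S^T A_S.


Sum of eigenvalues of A_S^T A_S = trace(A_S^T A_S) = sum of squared column norms of A_S.
A_S^T A_S diagonal: [10, 14, 17].
trace = 10 + 14 + 17 = 41.

41


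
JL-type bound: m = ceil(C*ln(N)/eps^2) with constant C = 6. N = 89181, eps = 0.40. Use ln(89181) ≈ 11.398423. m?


ln(89181) ≈ 11.398423.
eps^2 = 0.40^2 = 0.16.
C*ln(N)/eps^2 ≈ 6*11.398423/0.16 ≈ 427.4409.
m = ceil(427.4409) = 428.

428


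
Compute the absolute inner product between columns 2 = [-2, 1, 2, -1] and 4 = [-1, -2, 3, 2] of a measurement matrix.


Inner product: -2*-1 + 1*-2 + 2*3 + -1*2
Products: [2, -2, 6, -2]
Sum = 4.
|dot| = 4.

4


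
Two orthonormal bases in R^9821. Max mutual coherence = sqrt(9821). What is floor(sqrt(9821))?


99^2 = 9801 <= 9821 < 10000 = 100^2, so 99 <= sqrt(9821) < 100.
floor(sqrt(9821)) = 99.

99


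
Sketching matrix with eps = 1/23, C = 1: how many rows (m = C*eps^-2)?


1/eps = 23.
(1/eps)^2 = 529.
m = 1*529 = 529.

529


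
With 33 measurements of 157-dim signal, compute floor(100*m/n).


100*m/n = 100*33/157 ≈ 21.0191.
floor = 21.

21


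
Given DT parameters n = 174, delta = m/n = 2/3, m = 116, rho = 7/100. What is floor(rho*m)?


m = 2/3*174 = 116.
rho = 7/100.
rho*m = 7/100*116 = 8.12.
k = floor(8.12) = 8.

8


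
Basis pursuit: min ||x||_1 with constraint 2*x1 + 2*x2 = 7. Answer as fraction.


Axis intercepts:
  x1 = 7/2, x2 = 0: L1 = 7/2
  x1 = 0, x2 = 7/2: L1 = 7/2
x* = (7/2, 0)
||x*||_1 = 7/2.

7/2


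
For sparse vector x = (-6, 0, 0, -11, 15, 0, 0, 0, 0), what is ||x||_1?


Non-zero entries: [(0, -6), (3, -11), (4, 15)]
Absolute values: [6, 11, 15]
||x||_1 = sum = 32.

32


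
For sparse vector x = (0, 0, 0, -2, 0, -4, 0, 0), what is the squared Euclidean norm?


Non-zero entries: [(3, -2), (5, -4)]
Squares: [4, 16]
||x||_2^2 = sum = 20.

20


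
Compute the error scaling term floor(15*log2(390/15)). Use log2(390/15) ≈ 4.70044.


log2(n/k) = log2(390/15) ≈ 4.70044.
k*log2(n/k) ≈ 15*4.70044 = 70.5066.
floor(70.5066) = 70.

70


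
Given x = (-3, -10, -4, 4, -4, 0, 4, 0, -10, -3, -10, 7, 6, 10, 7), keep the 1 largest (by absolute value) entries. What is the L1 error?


Sorted |x_i| descending: [10, 10, 10, 10, 7, 7, 6, 4, 4, 4, 4, 3, 3, 0, 0]
Keep top 1: [10]
Tail entries: [10, 10, 10, 7, 7, 6, 4, 4, 4, 4, 3, 3, 0, 0]
L1 error = sum of tail = 72.

72


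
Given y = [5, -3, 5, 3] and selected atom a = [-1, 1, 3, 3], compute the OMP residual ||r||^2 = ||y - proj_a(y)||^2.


a^T a = 20.
a^T y = 16.
coeff = 16/20 = 4/5.
||r||^2 = 276/5.

276/5


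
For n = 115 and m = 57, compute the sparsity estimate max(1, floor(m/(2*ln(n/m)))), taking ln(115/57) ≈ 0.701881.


n/m = 115/57.
ln(n/m) ≈ 0.701881.
2*ln(n/m) ≈ 1.403762.
m/(2*ln(n/m)) ≈ 57/1.403762 ≈ 40.6052.
floor = 40.
k_max = max(1, 40) = 40.

40


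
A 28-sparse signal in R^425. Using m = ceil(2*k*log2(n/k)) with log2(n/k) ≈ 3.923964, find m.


log2(n/k) = log2(425/28) ≈ 3.923964.
2*k*log2(n/k) ≈ 2*28*3.923964 = 219.741984.
m = ceil(219.741984) = 220.

220


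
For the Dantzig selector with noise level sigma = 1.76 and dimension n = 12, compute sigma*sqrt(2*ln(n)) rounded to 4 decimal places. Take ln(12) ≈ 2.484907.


ln(12) ≈ 2.484907.
2*ln(n) ≈ 4.969814.
sqrt(2*ln(n)) ≈ sqrt(4.969814) ≈ 2.229308.
threshold ≈ 1.76*2.229308 = 3.92358208 ≈ 3.9236.

3.9236


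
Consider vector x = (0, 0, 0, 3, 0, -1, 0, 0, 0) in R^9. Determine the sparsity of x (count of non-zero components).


Non-zero positions: [3, 5].
Sparsity = 2.

2
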